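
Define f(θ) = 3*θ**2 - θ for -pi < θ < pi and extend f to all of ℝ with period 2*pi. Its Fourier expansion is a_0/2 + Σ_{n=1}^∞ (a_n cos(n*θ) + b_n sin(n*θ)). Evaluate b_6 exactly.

b_6 = 1/pi ∫_{-pi}^{pi} f(θ) sin(6*θ) dθ.
Integrating by parts twice (tabular method), an antiderivative of (3*θ**2 - θ) sin(6*θ) is -θ**2*cos(6*θ)/2 + θ*sin(6*θ)/6 + θ*cos(6*θ)/6 - sin(6*θ)/36 + cos(6*θ)/36; evaluating from -pi to pi: ∫_{-pi}^{pi} (3*θ**2 - θ) sin(6*θ) dθ = (-pi**2/2 + 1/36 + pi/6) - (-pi**2/2 - pi/6 + 1/36) = pi/3.
Hence b_6 = (1/pi)·(pi/3) = 1/3.

1/3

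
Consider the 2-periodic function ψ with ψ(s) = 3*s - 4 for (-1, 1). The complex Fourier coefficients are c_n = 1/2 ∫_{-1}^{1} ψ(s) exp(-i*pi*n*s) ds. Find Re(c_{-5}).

0

Since ψ is real-valued, Re(c_{-5}) = 1/2 ∫_{-1}^{1} ψ(s) cos(-5*pi*s) ds = a_{5}/2.
Integrating by parts (boundary term plus one more integral), an antiderivative of (3*s - 4) cos(-5*pi*s) is 3*s*sin(5*pi*s)/(5*pi) - 4*sin(5*pi*s)/(5*pi) + 3*cos(5*pi*s)/(25*pi**2); evaluating from -1 to 1: ∫_{-1}^{1} (3*s - 4) cos(-5*pi*s) ds = (-3/(25*pi**2)) - (-3/(25*pi**2)) = 0.
Hence Re(c_{-5}) = (1/2)·(0) = 0.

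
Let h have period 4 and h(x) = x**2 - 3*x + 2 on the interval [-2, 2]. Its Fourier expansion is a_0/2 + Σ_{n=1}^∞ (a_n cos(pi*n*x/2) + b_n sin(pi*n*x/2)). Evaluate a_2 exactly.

4/pi**2

a_2 = 1/2 ∫_{-2}^{2} h(x) cos(pi*x) dx.
Integrating by parts twice (tabular method), an antiderivative of (x**2 - 3*x + 2) cos(pi*x) is x**2*sin(pi*x)/pi - 3*x*sin(pi*x)/pi + 2*x*cos(pi*x)/pi**2 - 2*sin(pi*x)/pi**3 + 2*sin(pi*x)/pi - 3*cos(pi*x)/pi**2; evaluating from -2 to 2: ∫_{-2}^{2} (x**2 - 3*x + 2) cos(pi*x) dx = (pi**(-2)) - (-7/pi**2) = 8/pi**2.
Hence a_2 = (1/2)·(8/pi**2) = 4/pi**2.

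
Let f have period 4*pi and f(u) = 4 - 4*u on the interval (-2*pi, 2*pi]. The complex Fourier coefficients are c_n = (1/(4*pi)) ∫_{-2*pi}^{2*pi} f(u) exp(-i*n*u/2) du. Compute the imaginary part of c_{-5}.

-8/5

Since f is real-valued, Im(c_{-5}) = -(1/(4*pi)) ∫_{-2*pi}^{2*pi} f(u) sin(-5*u/2) du = b_{5}/2.
Integrating by parts (boundary term plus one more integral), an antiderivative of (4 - 4*u) sin(-5*u/2) is -8*u*cos(5*u/2)/5 + 16*sin(5*u/2)/25 + 8*cos(5*u/2)/5; evaluating from -2*pi to 2*pi: ∫_{-2*pi}^{2*pi} (4 - 4*u) sin(-5*u/2) du = (-8/5 + 16*pi/5) - (-16*pi/5 - 8/5) = 32*pi/5.
Hence Im(c_{-5}) = (-1/(4*pi))·(32*pi/5) = -8/5.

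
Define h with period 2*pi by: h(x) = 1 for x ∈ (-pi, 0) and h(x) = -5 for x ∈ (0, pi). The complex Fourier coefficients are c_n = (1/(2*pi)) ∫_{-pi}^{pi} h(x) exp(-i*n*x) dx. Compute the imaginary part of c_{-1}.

-6/pi

Since h is real-valued, Im(c_{-1}) = -(1/(2*pi)) ∫_{-pi}^{pi} h(x) sin(-x) dx = b_{1}/2.
Split the integral at the breakpoints.
Directly, an antiderivative of (1) sin(-x) is cos(x); evaluating from -pi to 0: ∫_{-pi}^{0} (1) sin(-x) dx = (1) - (-1) = 2.
Directly, an antiderivative of (-5) sin(-x) is -5*cos(x); evaluating from 0 to pi: ∫_{0}^{pi} (-5) sin(-x) dx = (5) - (-5) = 10.
So ∫_{-pi}^{pi} h(x) sin(-x) dx = 12.
Hence Im(c_{-1}) = (-1/(2*pi))·(12) = -6/pi.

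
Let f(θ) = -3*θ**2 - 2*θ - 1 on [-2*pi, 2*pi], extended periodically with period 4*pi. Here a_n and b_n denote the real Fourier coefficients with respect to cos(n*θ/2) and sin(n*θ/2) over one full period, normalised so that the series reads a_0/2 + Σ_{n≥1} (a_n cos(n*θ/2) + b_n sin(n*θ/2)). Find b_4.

2

b_4 = (1/(2*pi)) ∫_{-2*pi}^{2*pi} f(θ) sin(2*θ) dθ.
Integrating by parts twice (tabular method), an antiderivative of (-3*θ**2 - 2*θ - 1) sin(2*θ) is 3*θ**2*cos(2*θ)/2 - 3*θ*sin(2*θ)/2 + θ*cos(2*θ) - sin(2*θ)/2 - cos(2*θ)/4; evaluating from -2*pi to 2*pi: ∫_{-2*pi}^{2*pi} (-3*θ**2 - 2*θ - 1) sin(2*θ) dθ = (-1/4 + 2*pi + 6*pi**2) - (-2*pi - 1/4 + 6*pi**2) = 4*pi.
Hence b_4 = (1/(2*pi))·(4*pi) = 2.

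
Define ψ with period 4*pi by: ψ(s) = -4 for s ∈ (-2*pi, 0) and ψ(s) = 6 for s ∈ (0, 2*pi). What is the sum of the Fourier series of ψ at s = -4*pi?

s = -4*pi differs from s = 0 by -1 full period(s), and the series is 4*pi-periodic.
At s = 0 the one-sided limits are ψ(0^-) = -4 and ψ(0^+) = 6.
By Dirichlet's theorem the series converges to their average, [(-4) + (6)]/2 = 1.

1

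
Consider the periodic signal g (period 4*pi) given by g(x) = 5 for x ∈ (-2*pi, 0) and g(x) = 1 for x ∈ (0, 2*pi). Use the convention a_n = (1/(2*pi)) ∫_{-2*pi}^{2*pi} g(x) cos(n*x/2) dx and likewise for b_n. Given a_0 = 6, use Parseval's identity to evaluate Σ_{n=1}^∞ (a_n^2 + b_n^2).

8

Parseval: a_0^2/2 + Σ_{n≥1} (a_n^2+b_n^2) = (1/(2*pi)) ∫_{-2*pi}^{2*pi} g(x)^2 dx = 26.
Subtract a_0^2/2 = 18: Σ (a_n^2+b_n^2) = 8.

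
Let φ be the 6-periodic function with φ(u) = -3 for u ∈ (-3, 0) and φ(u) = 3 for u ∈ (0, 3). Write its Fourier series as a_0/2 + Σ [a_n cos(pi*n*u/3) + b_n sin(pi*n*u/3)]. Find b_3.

4/pi

b_3 = 1/3 ∫_{-3}^{3} φ(u) sin(pi*u) du.
φ is odd and sin(pi*u) is odd, so the integrand is even and b_3 = 2/3 ∫_0^{3} φ(u) sin(pi*u) du.
Directly, an antiderivative of (3) sin(pi*u) is -3*cos(pi*u)/pi; evaluating from 0 to 3: ∫_{0}^{3} (3) sin(pi*u) du = (3/pi) - (-3/pi) = 6/pi.
Hence b_3 = (2/3)·(6/pi) = 4/pi.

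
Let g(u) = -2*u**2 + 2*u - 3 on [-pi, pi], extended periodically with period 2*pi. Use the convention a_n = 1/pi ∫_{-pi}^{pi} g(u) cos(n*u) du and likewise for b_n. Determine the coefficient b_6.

b_6 = 1/pi ∫_{-pi}^{pi} g(u) sin(6*u) du.
Integrating by parts twice (tabular method), an antiderivative of (-2*u**2 + 2*u - 3) sin(6*u) is u**2*cos(6*u)/3 - u*sin(6*u)/9 - u*cos(6*u)/3 + sin(6*u)/18 + 13*cos(6*u)/27; evaluating from -pi to pi: ∫_{-pi}^{pi} (-2*u**2 + 2*u - 3) sin(6*u) du = (-pi/3 + 13/27 + pi**2/3) - (13/27 + pi/3 + pi**2/3) = -2*pi/3.
Hence b_6 = (1/pi)·(-2*pi/3) = -2/3.

-2/3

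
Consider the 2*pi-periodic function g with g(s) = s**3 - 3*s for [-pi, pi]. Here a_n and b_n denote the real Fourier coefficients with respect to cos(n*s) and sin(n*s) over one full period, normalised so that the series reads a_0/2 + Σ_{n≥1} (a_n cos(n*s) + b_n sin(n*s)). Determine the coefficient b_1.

-18 + 2*pi**2

b_1 = 1/pi ∫_{-pi}^{pi} g(s) sin(s) ds.
g is odd and sin(s) is odd, so the integrand is even and b_1 = 2/pi ∫_0^{pi} g(s) sin(s) ds.
Integrating by parts three times (tabular method), an antiderivative of (s**3 - 3*s) sin(s) is -s**3*cos(s) + 3*s**2*sin(s) + 9*s*cos(s) - 9*sin(s); evaluating from 0 to pi: ∫_{0}^{pi} (s**3 - 3*s) sin(s) ds = (pi*(-9 + pi**2)) - (0) = pi*(-9 + pi**2).
Hence b_1 = (2/pi)·(pi*(-9 + pi**2)) = -18 + 2*pi**2.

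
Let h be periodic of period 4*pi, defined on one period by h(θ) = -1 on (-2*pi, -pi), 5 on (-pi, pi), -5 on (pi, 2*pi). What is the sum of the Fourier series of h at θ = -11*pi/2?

-1

θ = -11*pi/2 differs from θ = -3*pi/2 by -1 full period(s), and the series is 4*pi-periodic.
h is continuous at θ = -3*pi/2 with value -1, so the series converges to -1 there.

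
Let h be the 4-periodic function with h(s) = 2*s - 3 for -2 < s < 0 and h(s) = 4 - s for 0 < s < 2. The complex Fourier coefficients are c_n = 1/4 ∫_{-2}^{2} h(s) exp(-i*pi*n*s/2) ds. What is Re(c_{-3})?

Since h is real-valued, Re(c_{-3}) = 1/4 ∫_{-2}^{2} h(s) cos(-3*pi*s/2) ds = a_{3}/2.
Split the integral at the breakpoints.
Integrating by parts (boundary term plus one more integral), an antiderivative of (2*s - 3) cos(-3*pi*s/2) is 4*s*sin(3*pi*s/2)/(3*pi) - 2*sin(3*pi*s/2)/pi + 8*cos(3*pi*s/2)/(9*pi**2); evaluating from -2 to 0: ∫_{-2}^{0} (2*s - 3) cos(-3*pi*s/2) ds = (8/(9*pi**2)) - (-8/(9*pi**2)) = 16/(9*pi**2).
Integrating by parts (boundary term plus one more integral), an antiderivative of (4 - s) cos(-3*pi*s/2) is -2*s*sin(3*pi*s/2)/(3*pi) + 8*sin(3*pi*s/2)/(3*pi) - 4*cos(3*pi*s/2)/(9*pi**2); evaluating from 0 to 2: ∫_{0}^{2} (4 - s) cos(-3*pi*s/2) ds = (4/(9*pi**2)) - (-4/(9*pi**2)) = 8/(9*pi**2).
So ∫_{-2}^{2} h(s) cos(-3*pi*s/2) ds = 8/(3*pi**2).
Hence Re(c_{-3}) = (1/4)·(8/(3*pi**2)) = 2/(3*pi**2).

2/(3*pi**2)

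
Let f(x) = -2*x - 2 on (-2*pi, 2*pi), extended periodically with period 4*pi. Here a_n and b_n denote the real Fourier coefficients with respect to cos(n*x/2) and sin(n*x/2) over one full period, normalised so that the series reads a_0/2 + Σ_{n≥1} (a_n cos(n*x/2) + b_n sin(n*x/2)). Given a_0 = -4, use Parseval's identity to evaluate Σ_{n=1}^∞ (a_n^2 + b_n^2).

Parseval: a_0^2/2 + Σ_{n≥1} (a_n^2+b_n^2) = (1/(2*pi)) ∫_{-2*pi}^{2*pi} f(x)^2 dx = 8 + 32*pi**2/3.
Subtract a_0^2/2 = 8: Σ (a_n^2+b_n^2) = 32*pi**2/3.

32*pi**2/3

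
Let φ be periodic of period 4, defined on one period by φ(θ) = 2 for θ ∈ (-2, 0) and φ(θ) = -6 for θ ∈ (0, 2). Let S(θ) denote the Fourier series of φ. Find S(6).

-2

θ = 6 differs from θ = 2 by 1 full period(s), and the series is 4-periodic.
At θ = 2 the one-sided limits are φ(2^-) = -6 and φ(2^+) = 2.
By Dirichlet's theorem the series converges to their average, [(-6) + (2)]/2 = -2.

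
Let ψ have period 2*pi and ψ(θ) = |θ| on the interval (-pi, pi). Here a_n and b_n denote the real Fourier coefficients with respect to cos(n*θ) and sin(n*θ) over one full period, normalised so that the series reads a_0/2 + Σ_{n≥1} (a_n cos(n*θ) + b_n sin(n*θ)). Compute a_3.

-4/(9*pi)

a_3 = 1/pi ∫_{-pi}^{pi} ψ(θ) cos(3*θ) dθ.
ψ is even and cos(3*θ) is even, so the integrand is even and a_3 = 2/pi ∫_0^{pi} ψ(θ) cos(3*θ) dθ.
Integrating by parts (boundary term plus one more integral), an antiderivative of (θ) cos(3*θ) is θ*sin(3*θ)/3 + cos(3*θ)/9; evaluating from 0 to pi: ∫_{0}^{pi} (θ) cos(3*θ) dθ = (-1/9) - (1/9) = -2/9.
Hence a_3 = (2/pi)·(-2/9) = -4/(9*pi).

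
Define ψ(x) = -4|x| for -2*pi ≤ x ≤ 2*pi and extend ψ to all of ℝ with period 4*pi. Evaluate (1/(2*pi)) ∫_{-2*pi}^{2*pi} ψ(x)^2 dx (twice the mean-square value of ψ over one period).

128*pi**2/3

(1/(2*pi)) ∫_{-2*pi}^{2*pi} ψ(x)^2 dx = (1/(2*pi)) · (256*pi**3/3) = 128*pi**2/3.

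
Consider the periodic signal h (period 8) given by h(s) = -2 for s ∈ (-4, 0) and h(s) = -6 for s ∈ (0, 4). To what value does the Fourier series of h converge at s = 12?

-4

s = 12 differs from s = -4 by 2 full period(s), and the series is 8-periodic.
At s = -4 the one-sided limits are h(-4^-) = -6 and h(-4^+) = -2.
By Dirichlet's theorem the series converges to their average, [(-6) + (-2)]/2 = -4.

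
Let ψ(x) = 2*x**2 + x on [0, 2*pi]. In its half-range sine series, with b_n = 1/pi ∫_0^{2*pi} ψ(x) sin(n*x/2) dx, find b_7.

b_7 = 1/pi ∫_0^{2*pi} (2*x**2 + x) sin(7*x/2) dx.
Integrating by parts twice (tabular method), an antiderivative of (2*x**2 + x) sin(7*x/2) is -4*x**2*cos(7*x/2)/7 + 16*x*sin(7*x/2)/49 - 2*x*cos(7*x/2)/7 + 4*sin(7*x/2)/49 + 32*cos(7*x/2)/343; evaluating from 0 to 2*pi: ∫_{0}^{2*pi} (2*x**2 + x) sin(7*x/2) dx = (-32/343 + 4*pi/7 + 16*pi**2/7) - (32/343) = -64/343 + 4*pi/7 + 16*pi**2/7.
Hence b_7 = (1/pi)·(-64/343 + 4*pi/7 + 16*pi**2/7) = 4*(-16 + 49*pi + 196*pi**2)/(343*pi).

4*(-16 + 49*pi + 196*pi**2)/(343*pi)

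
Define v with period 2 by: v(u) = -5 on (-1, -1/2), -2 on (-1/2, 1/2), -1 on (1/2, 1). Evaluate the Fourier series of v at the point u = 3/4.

v is continuous at u = 3/4 with value -1, so the series converges to -1 there.

-1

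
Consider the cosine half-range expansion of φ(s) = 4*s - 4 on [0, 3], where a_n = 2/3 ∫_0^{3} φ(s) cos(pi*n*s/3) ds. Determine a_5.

-48/(25*pi**2)

a_5 = 2/3 ∫_0^{3} (4*s - 4) cos(5*pi*s/3) ds.
Integrating by parts (boundary term plus one more integral), an antiderivative of (4*s - 4) cos(5*pi*s/3) is 12*s*sin(5*pi*s/3)/(5*pi) - 12*sin(5*pi*s/3)/(5*pi) + 36*cos(5*pi*s/3)/(25*pi**2); evaluating from 0 to 3: ∫_{0}^{3} (4*s - 4) cos(5*pi*s/3) ds = (-36/(25*pi**2)) - (36/(25*pi**2)) = -72/(25*pi**2).
Hence a_5 = (2/3)·(-72/(25*pi**2)) = -48/(25*pi**2).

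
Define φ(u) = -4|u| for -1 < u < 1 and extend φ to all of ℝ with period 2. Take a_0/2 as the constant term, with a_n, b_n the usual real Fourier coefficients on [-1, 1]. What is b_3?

0

b_3 = ∫_{-1}^{1} φ(u) sin(3*pi*u) du.
φ is even and sin(3*pi*u) is odd, so the integrand is odd over a symmetric interval and the integral vanishes.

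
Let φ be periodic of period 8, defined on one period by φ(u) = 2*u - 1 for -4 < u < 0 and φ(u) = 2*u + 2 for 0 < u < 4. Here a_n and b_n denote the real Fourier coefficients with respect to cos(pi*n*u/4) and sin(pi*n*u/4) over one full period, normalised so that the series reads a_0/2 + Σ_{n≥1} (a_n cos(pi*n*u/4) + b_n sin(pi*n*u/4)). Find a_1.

0

a_1 = 1/4 ∫_{-4}^{4} φ(u) cos(pi*u/4) du.
Split the integral at the breakpoints.
Integrating by parts (boundary term plus one more integral), an antiderivative of (2*u - 1) cos(pi*u/4) is 8*u*sin(pi*u/4)/pi - 4*sin(pi*u/4)/pi + 32*cos(pi*u/4)/pi**2; evaluating from -4 to 0: ∫_{-4}^{0} (2*u - 1) cos(pi*u/4) du = (32/pi**2) - (-32/pi**2) = 64/pi**2.
Integrating by parts (boundary term plus one more integral), an antiderivative of (2*u + 2) cos(pi*u/4) is 8*u*sin(pi*u/4)/pi + 8*sin(pi*u/4)/pi + 32*cos(pi*u/4)/pi**2; evaluating from 0 to 4: ∫_{0}^{4} (2*u + 2) cos(pi*u/4) du = (-32/pi**2) - (32/pi**2) = -64/pi**2.
Summing the pieces and multiplying by (1/4) gives a_1 = 0.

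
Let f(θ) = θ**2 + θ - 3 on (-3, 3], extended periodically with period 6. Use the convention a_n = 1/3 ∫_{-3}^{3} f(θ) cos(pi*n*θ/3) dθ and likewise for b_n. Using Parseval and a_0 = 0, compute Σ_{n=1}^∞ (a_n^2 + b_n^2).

Parseval: a_0^2/2 + Σ_{n≥1} (a_n^2+b_n^2) = 1/3 ∫_{-3}^{3} f(θ)^2 dθ = 102/5.
Subtract a_0^2/2 = 0: Σ (a_n^2+b_n^2) = 102/5.

102/5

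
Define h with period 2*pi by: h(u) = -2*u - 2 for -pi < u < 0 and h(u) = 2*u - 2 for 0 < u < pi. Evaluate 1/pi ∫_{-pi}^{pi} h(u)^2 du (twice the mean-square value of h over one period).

1/pi ∫_{-pi}^{pi} h(u)^2 du = 1/pi · (8*pi*(-3*pi + 3 + pi**2)/3) = -8*pi + 8 + 8*pi**2/3.

-8*pi + 8 + 8*pi**2/3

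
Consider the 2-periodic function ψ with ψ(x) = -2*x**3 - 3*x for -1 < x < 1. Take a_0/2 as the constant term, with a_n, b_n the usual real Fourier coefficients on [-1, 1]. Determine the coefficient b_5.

b_5 = ∫_{-1}^{1} ψ(x) sin(5*pi*x) dx.
ψ is odd and sin(5*pi*x) is odd, so the integrand is even and b_5 = 2 ∫_0^{1} ψ(x) sin(5*pi*x) dx.
Integrating by parts three times (tabular method), an antiderivative of (-2*x**3 - 3*x) sin(5*pi*x) is 2*x**3*cos(5*pi*x)/(5*pi) - 6*x**2*sin(5*pi*x)/(25*pi**2) - 12*x*cos(5*pi*x)/(125*pi**3) + 3*x*cos(5*pi*x)/(5*pi) - 3*sin(5*pi*x)/(25*pi**2) + 12*sin(5*pi*x)/(625*pi**4); evaluating from 0 to 1: ∫_{0}^{1} (-2*x**3 - 3*x) sin(5*pi*x) dx = ((12/125 - pi**2)/pi**3) - (0) = (12/125 - pi**2)/pi**3.
Hence b_5 = 2·((12/125 - pi**2)/pi**3) = -2/pi + 24/(125*pi**3).

-2/pi + 24/(125*pi**3)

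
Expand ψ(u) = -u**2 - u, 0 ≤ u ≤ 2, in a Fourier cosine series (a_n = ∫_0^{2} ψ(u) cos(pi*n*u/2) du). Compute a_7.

a_7 = ∫_0^{2} (-u**2 - u) cos(7*pi*u/2) du.
Integrating by parts twice (tabular method), an antiderivative of (-u**2 - u) cos(7*pi*u/2) is -2*u**2*sin(7*pi*u/2)/(7*pi) - 2*u*sin(7*pi*u/2)/(7*pi) - 8*u*cos(7*pi*u/2)/(49*pi**2) + 16*sin(7*pi*u/2)/(343*pi**3) - 4*cos(7*pi*u/2)/(49*pi**2); evaluating from 0 to 2: ∫_{0}^{2} (-u**2 - u) cos(7*pi*u/2) du = (20/(49*pi**2)) - (-4/(49*pi**2)) = 24/(49*pi**2).
Hence a_7 = 24/(49*pi**2).

24/(49*pi**2)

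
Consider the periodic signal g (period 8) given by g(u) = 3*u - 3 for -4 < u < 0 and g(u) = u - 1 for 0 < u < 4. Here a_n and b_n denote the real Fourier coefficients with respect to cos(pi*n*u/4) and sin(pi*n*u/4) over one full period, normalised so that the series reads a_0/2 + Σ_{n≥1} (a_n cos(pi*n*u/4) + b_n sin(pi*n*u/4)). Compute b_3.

20/(3*pi)

b_3 = 1/4 ∫_{-4}^{4} g(u) sin(3*pi*u/4) du.
Split the integral at the breakpoints.
Integrating by parts (boundary term plus one more integral), an antiderivative of (3*u - 3) sin(3*pi*u/4) is -4*u*cos(3*pi*u/4)/pi + 16*sin(3*pi*u/4)/(3*pi**2) + 4*cos(3*pi*u/4)/pi; evaluating from -4 to 0: ∫_{-4}^{0} (3*u - 3) sin(3*pi*u/4) du = (4/pi) - (-20/pi) = 24/pi.
Integrating by parts (boundary term plus one more integral), an antiderivative of (u - 1) sin(3*pi*u/4) is -4*u*cos(3*pi*u/4)/(3*pi) + 16*sin(3*pi*u/4)/(9*pi**2) + 4*cos(3*pi*u/4)/(3*pi); evaluating from 0 to 4: ∫_{0}^{4} (u - 1) sin(3*pi*u/4) du = (4/pi) - (4/(3*pi)) = 8/(3*pi).
Summing the pieces and multiplying by (1/4) gives b_3 = 20/(3*pi).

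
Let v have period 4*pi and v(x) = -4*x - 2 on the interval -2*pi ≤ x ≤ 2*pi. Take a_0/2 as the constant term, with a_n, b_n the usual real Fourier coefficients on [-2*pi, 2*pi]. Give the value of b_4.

b_4 = (1/(2*pi)) ∫_{-2*pi}^{2*pi} v(x) sin(2*x) dx.
Integrating by parts (boundary term plus one more integral), an antiderivative of (-4*x - 2) sin(2*x) is 2*x*cos(2*x) - sin(2*x) + cos(2*x); evaluating from -2*pi to 2*pi: ∫_{-2*pi}^{2*pi} (-4*x - 2) sin(2*x) dx = (1 + 4*pi) - (1 - 4*pi) = 8*pi.
Hence b_4 = (1/(2*pi))·(8*pi) = 4.

4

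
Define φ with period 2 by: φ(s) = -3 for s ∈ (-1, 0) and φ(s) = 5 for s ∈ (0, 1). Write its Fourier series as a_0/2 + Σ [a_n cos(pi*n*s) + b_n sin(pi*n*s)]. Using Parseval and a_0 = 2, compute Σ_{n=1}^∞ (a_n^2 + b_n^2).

32

Parseval: a_0^2/2 + Σ_{n≥1} (a_n^2+b_n^2) = ∫_{-1}^{1} φ(s)^2 ds = 34.
Subtract a_0^2/2 = 2: Σ (a_n^2+b_n^2) = 32.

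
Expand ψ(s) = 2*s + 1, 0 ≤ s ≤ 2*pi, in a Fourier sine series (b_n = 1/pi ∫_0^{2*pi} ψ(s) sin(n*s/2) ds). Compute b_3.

4*(1 + 2*pi)/(3*pi)

b_3 = 1/pi ∫_0^{2*pi} (2*s + 1) sin(3*s/2) ds.
Integrating by parts (boundary term plus one more integral), an antiderivative of (2*s + 1) sin(3*s/2) is -4*s*cos(3*s/2)/3 + 8*sin(3*s/2)/9 - 2*cos(3*s/2)/3; evaluating from 0 to 2*pi: ∫_{0}^{2*pi} (2*s + 1) sin(3*s/2) ds = (2/3 + 8*pi/3) - (-2/3) = 4/3 + 8*pi/3.
Hence b_3 = (1/pi)·(4/3 + 8*pi/3) = 4*(1 + 2*pi)/(3*pi).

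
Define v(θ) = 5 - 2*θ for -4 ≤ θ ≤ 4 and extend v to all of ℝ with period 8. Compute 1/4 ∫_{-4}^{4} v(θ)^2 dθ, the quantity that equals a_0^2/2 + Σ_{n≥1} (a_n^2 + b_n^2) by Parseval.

1/4 ∫_{-4}^{4} v(θ)^2 dθ = 1/4 · (1112/3) = 278/3.

278/3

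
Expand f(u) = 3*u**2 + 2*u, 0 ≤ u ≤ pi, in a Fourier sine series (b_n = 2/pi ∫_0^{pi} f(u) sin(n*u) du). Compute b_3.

b_3 = 2/pi ∫_0^{pi} (3*u**2 + 2*u) sin(3*u) du.
Integrating by parts twice (tabular method), an antiderivative of (3*u**2 + 2*u) sin(3*u) is -u**2*cos(3*u) + 2*u*sin(3*u)/3 - 2*u*cos(3*u)/3 + 2*sin(3*u)/9 + 2*cos(3*u)/9; evaluating from 0 to pi: ∫_{0}^{pi} (3*u**2 + 2*u) sin(3*u) du = (-2/9 + 2*pi/3 + pi**2) - (2/9) = -4/9 + 2*pi/3 + pi**2.
Hence b_3 = (2/pi)·(-4/9 + 2*pi/3 + pi**2) = -8/(9*pi) + 4/3 + 2*pi.

-8/(9*pi) + 4/3 + 2*pi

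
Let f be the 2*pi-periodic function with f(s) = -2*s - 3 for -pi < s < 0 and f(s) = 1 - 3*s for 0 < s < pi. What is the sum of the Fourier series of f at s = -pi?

At s = -pi the one-sided limits are f(-pi^-) = 1 - 3*pi and f(-pi^+) = -3 + 2*pi.
By Dirichlet's theorem the series converges to their average, [(1 - 3*pi) + (-3 + 2*pi)]/2 = -pi/2 - 1.

-pi/2 - 1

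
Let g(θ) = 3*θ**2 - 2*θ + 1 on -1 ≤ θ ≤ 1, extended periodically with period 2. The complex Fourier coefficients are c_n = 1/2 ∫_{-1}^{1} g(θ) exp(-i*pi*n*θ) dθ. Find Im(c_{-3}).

-2/(3*pi)

Since g is real-valued, Im(c_{-3}) = -1/2 ∫_{-1}^{1} g(θ) sin(-3*pi*θ) dθ = b_{3}/2.
Integrating by parts twice (tabular method), an antiderivative of (3*θ**2 - 2*θ + 1) sin(-3*pi*θ) is θ**2*cos(3*pi*θ)/pi - 2*θ*sin(3*pi*θ)/(3*pi**2) - 2*θ*cos(3*pi*θ)/(3*pi) + 2*sin(3*pi*θ)/(9*pi**2) - 2*cos(3*pi*θ)/(9*pi**3) + cos(3*pi*θ)/(3*pi); evaluating from -1 to 1: ∫_{-1}^{1} (3*θ**2 - 2*θ + 1) sin(-3*pi*θ) dθ = (2*(1 - 3*pi**2)/(9*pi**3)) - (-2/pi + 2/(9*pi**3)) = 4/(3*pi).
Hence Im(c_{-3}) = (-1/2)·(4/(3*pi)) = -2/(3*pi).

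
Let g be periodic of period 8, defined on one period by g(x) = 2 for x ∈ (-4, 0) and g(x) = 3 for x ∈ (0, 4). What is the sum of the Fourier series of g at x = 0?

At x = 0 the one-sided limits are g(0^-) = 2 and g(0^+) = 3.
By Dirichlet's theorem the series converges to their average, [(2) + (3)]/2 = 5/2.

5/2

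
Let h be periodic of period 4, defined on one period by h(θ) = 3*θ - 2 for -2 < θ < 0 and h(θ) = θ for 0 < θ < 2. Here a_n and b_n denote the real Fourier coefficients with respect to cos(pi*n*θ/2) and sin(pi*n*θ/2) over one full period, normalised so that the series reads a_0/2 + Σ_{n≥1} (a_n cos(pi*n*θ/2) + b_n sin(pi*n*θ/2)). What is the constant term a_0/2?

-2

a_0 = 1/2 ∫_{-2}^{2} h(θ) dθ = 1/2 · (-8) = -4.
So the constant term a_0/2 = -2.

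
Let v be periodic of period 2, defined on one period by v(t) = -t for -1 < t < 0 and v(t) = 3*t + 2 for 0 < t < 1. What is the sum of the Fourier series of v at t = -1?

3

t = -1 differs from t = 1 by -1 full period(s), and the series is 2-periodic.
At t = 1 the one-sided limits are v(1^-) = 5 and v(1^+) = 1.
By Dirichlet's theorem the series converges to their average, [(5) + (1)]/2 = 3.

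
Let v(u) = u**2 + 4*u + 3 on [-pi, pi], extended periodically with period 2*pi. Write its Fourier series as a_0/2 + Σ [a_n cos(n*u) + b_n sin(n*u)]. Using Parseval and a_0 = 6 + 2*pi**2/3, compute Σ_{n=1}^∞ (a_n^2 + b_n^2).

8*pi**2*(pi**2 + 60)/45

Parseval: a_0^2/2 + Σ_{n≥1} (a_n^2+b_n^2) = 1/pi ∫_{-pi}^{pi} v(u)^2 du = 18 + 2*pi**4/5 + 44*pi**2/3.
Subtract a_0^2/2 = 2*(9 + pi**2)**2/9: Σ (a_n^2+b_n^2) = 8*pi**2*(pi**2 + 60)/45.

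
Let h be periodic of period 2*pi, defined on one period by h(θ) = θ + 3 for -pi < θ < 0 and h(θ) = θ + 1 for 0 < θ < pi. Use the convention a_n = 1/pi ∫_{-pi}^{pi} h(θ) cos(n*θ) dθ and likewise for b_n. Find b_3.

b_3 = 1/pi ∫_{-pi}^{pi} h(θ) sin(3*θ) dθ.
Split the integral at the breakpoints.
Integrating by parts (boundary term plus one more integral), an antiderivative of (θ + 3) sin(3*θ) is -θ*cos(3*θ)/3 + sin(3*θ)/9 - cos(3*θ); evaluating from -pi to 0: ∫_{-pi}^{0} (θ + 3) sin(3*θ) dθ = (-1) - (1 - pi/3) = -2 + pi/3.
Integrating by parts (boundary term plus one more integral), an antiderivative of (θ + 1) sin(3*θ) is -θ*cos(3*θ)/3 + sin(3*θ)/9 - cos(3*θ)/3; evaluating from 0 to pi: ∫_{0}^{pi} (θ + 1) sin(3*θ) dθ = (1/3 + pi/3) - (-1/3) = 2/3 + pi/3.
Summing the pieces and multiplying by (1/pi) gives b_3 = 2*(-2 + pi)/(3*pi).

2*(-2 + pi)/(3*pi)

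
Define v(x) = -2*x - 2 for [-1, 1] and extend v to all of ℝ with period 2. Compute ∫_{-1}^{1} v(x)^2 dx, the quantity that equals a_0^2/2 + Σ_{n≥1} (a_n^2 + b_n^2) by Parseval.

32/3

∫_{-1}^{1} v(x)^2 dx = 32/3.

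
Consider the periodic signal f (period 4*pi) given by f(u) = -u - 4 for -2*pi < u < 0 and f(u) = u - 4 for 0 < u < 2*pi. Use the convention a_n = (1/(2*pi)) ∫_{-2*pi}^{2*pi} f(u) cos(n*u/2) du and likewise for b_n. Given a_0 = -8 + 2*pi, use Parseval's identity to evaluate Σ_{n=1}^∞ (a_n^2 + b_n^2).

2*pi**2/3

Parseval: a_0^2/2 + Σ_{n≥1} (a_n^2+b_n^2) = (1/(2*pi)) ∫_{-2*pi}^{2*pi} f(u)^2 du = -16*pi + 8*pi**2/3 + 32.
Subtract a_0^2/2 = 2*(4 - pi)**2: Σ (a_n^2+b_n^2) = 2*pi**2/3.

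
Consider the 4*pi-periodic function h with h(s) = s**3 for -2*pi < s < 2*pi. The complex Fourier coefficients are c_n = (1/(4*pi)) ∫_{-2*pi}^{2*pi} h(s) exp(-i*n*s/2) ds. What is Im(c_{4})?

-3/4 + 2*pi**2

Since h is real-valued, Im(c_{4}) = -(1/(4*pi)) ∫_{-2*pi}^{2*pi} h(s) sin(2*s) ds = -b_{4}/2.
h is odd and sin(2*s) is odd, so the integrand is even: ∫_{-2*pi}^{2*pi} h(s) sin(2*s) ds = 2∫_0^{2*pi} h(s) sin(2*s) ds.
Integrating by parts three times (tabular method), an antiderivative of (s**3) sin(2*s) is -s**3*cos(2*s)/2 + 3*s**2*sin(2*s)/4 + 3*s*cos(2*s)/4 - 3*sin(2*s)/8; evaluating from 0 to 2*pi: ∫_{0}^{2*pi} (s**3) sin(2*s) ds = (pi*(3 - 8*pi**2)/2) - (0) = pi*(3 - 8*pi**2)/2.
So ∫_{-2*pi}^{2*pi} h(s) sin(2*s) ds = pi*(3 - 8*pi**2).
Hence Im(c_{4}) = (-1/(4*pi))·(pi*(3 - 8*pi**2)) = -3/4 + 2*pi**2.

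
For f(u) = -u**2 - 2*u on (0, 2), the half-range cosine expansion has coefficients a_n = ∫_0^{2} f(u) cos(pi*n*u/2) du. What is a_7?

32/(49*pi**2)

a_7 = ∫_0^{2} (-u**2 - 2*u) cos(7*pi*u/2) du.
Integrating by parts twice (tabular method), an antiderivative of (-u**2 - 2*u) cos(7*pi*u/2) is -2*u**2*sin(7*pi*u/2)/(7*pi) - 4*u*sin(7*pi*u/2)/(7*pi) - 8*u*cos(7*pi*u/2)/(49*pi**2) + 16*sin(7*pi*u/2)/(343*pi**3) - 8*cos(7*pi*u/2)/(49*pi**2); evaluating from 0 to 2: ∫_{0}^{2} (-u**2 - 2*u) cos(7*pi*u/2) du = (24/(49*pi**2)) - (-8/(49*pi**2)) = 32/(49*pi**2).
Hence a_7 = 32/(49*pi**2).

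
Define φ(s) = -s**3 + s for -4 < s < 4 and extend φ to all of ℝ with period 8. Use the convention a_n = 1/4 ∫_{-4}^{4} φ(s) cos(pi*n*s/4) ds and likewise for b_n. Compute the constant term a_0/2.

0

a_0 = 1/4 ∫_{-4}^{4} φ(s) ds = 1/4 · (0) = 0.
So the constant term a_0/2 = 0.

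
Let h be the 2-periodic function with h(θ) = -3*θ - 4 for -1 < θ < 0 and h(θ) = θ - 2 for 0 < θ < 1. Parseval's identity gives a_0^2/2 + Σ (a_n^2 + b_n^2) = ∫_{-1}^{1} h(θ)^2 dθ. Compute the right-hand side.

∫_{-1}^{1} h(θ)^2 dθ = 28/3.

28/3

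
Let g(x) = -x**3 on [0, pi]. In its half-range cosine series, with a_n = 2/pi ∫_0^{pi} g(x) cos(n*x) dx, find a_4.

-3*pi/8

a_4 = 2/pi ∫_0^{pi} (-x**3) cos(4*x) dx.
Integrating by parts three times (tabular method), an antiderivative of (-x**3) cos(4*x) is -x**3*sin(4*x)/4 - 3*x**2*cos(4*x)/16 + 3*x*sin(4*x)/32 + 3*cos(4*x)/128; evaluating from 0 to pi: ∫_{0}^{pi} (-x**3) cos(4*x) dx = (3/128 - 3*pi**2/16) - (3/128) = -3*pi**2/16.
Hence a_4 = (2/pi)·(-3*pi**2/16) = -3*pi/8.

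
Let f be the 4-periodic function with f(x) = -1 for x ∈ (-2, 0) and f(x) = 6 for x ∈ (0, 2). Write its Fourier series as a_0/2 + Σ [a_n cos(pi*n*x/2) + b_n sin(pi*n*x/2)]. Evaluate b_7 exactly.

2/pi

b_7 = 1/2 ∫_{-2}^{2} f(x) sin(7*pi*x/2) dx.
Split the integral at the breakpoints.
Directly, an antiderivative of (-1) sin(7*pi*x/2) is 2*cos(7*pi*x/2)/(7*pi); evaluating from -2 to 0: ∫_{-2}^{0} (-1) sin(7*pi*x/2) dx = (2/(7*pi)) - (-2/(7*pi)) = 4/(7*pi).
Directly, an antiderivative of (6) sin(7*pi*x/2) is -12*cos(7*pi*x/2)/(7*pi); evaluating from 0 to 2: ∫_{0}^{2} (6) sin(7*pi*x/2) dx = (12/(7*pi)) - (-12/(7*pi)) = 24/(7*pi).
Summing the pieces and multiplying by (1/2) gives b_7 = 2/pi.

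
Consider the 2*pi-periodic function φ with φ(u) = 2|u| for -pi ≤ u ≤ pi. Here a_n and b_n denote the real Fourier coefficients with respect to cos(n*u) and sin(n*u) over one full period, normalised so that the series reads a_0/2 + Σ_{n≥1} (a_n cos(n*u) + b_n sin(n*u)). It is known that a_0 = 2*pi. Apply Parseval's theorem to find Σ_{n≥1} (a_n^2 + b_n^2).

2*pi**2/3

Parseval: a_0^2/2 + Σ_{n≥1} (a_n^2+b_n^2) = 1/pi ∫_{-pi}^{pi} φ(u)^2 du = 8*pi**2/3.
Subtract a_0^2/2 = 2*pi**2: Σ (a_n^2+b_n^2) = 2*pi**2/3.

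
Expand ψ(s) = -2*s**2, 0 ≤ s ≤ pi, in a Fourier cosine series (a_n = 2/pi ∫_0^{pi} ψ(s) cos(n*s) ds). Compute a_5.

a_5 = 2/pi ∫_0^{pi} (-2*s**2) cos(5*s) ds.
Integrating by parts twice (tabular method), an antiderivative of (-2*s**2) cos(5*s) is -2*s**2*sin(5*s)/5 - 4*s*cos(5*s)/25 + 4*sin(5*s)/125; evaluating from 0 to pi: ∫_{0}^{pi} (-2*s**2) cos(5*s) ds = (4*pi/25) - (0) = 4*pi/25.
Hence a_5 = (2/pi)·(4*pi/25) = 8/25.

8/25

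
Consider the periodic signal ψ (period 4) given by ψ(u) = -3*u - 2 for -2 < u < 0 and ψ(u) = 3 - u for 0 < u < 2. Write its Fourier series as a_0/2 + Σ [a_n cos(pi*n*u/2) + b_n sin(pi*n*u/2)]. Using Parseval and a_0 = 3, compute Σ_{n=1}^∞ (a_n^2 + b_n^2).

23/6

Parseval: a_0^2/2 + Σ_{n≥1} (a_n^2+b_n^2) = 1/2 ∫_{-2}^{2} ψ(u)^2 du = 25/3.
Subtract a_0^2/2 = 9/2: Σ (a_n^2+b_n^2) = 23/6.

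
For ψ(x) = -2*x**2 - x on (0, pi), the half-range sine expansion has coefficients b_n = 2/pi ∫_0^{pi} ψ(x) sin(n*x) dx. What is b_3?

b_3 = 2/pi ∫_0^{pi} (-2*x**2 - x) sin(3*x) dx.
Integrating by parts twice (tabular method), an antiderivative of (-2*x**2 - x) sin(3*x) is 2*x**2*cos(3*x)/3 - 4*x*sin(3*x)/9 + x*cos(3*x)/3 - sin(3*x)/9 - 4*cos(3*x)/27; evaluating from 0 to pi: ∫_{0}^{pi} (-2*x**2 - x) sin(3*x) dx = (-2*pi**2/3 - pi/3 + 4/27) - (-4/27) = -2*pi**2/3 - pi/3 + 8/27.
Hence b_3 = (2/pi)·(-2*pi**2/3 - pi/3 + 8/27) = 2*(-18*pi**2 - 9*pi + 8)/(27*pi).

2*(-18*pi**2 - 9*pi + 8)/(27*pi)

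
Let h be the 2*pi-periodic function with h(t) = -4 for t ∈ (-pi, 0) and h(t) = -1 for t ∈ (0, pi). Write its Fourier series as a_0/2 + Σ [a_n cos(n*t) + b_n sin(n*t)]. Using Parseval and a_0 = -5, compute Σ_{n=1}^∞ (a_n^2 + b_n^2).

9/2

Parseval: a_0^2/2 + Σ_{n≥1} (a_n^2+b_n^2) = 1/pi ∫_{-pi}^{pi} h(t)^2 dt = 17.
Subtract a_0^2/2 = 25/2: Σ (a_n^2+b_n^2) = 9/2.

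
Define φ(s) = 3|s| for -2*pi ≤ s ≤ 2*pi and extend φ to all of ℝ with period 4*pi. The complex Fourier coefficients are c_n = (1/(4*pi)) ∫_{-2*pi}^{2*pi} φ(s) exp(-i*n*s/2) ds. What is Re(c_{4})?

0

Since φ is real-valued, Re(c_{4}) = (1/(4*pi)) ∫_{-2*pi}^{2*pi} φ(s) cos(2*s) ds = a_{4}/2.
φ is even and cos(2*s) is even, so the integrand is even: ∫_{-2*pi}^{2*pi} φ(s) cos(2*s) ds = 2∫_0^{2*pi} φ(s) cos(2*s) ds.
Integrating by parts (boundary term plus one more integral), an antiderivative of (3*s) cos(2*s) is 3*s*sin(2*s)/2 + 3*cos(2*s)/4; evaluating from 0 to 2*pi: ∫_{0}^{2*pi} (3*s) cos(2*s) ds = (3/4) - (3/4) = 0.
So ∫_{-2*pi}^{2*pi} φ(s) cos(2*s) ds = 0.
Hence Re(c_{4}) = (1/(4*pi))·(0) = 0.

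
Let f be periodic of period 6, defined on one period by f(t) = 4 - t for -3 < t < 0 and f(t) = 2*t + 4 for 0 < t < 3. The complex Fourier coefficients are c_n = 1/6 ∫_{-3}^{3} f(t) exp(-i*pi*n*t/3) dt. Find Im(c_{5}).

-3/(10*pi)

Since f is real-valued, Im(c_{5}) = -1/6 ∫_{-3}^{3} f(t) sin(5*pi*t/3) dt = -b_{5}/2.
Split the integral at the breakpoints.
Integrating by parts (boundary term plus one more integral), an antiderivative of (4 - t) sin(5*pi*t/3) is 3*t*cos(5*pi*t/3)/(5*pi) - 9*sin(5*pi*t/3)/(25*pi**2) - 12*cos(5*pi*t/3)/(5*pi); evaluating from -3 to 0: ∫_{-3}^{0} (4 - t) sin(5*pi*t/3) dt = (-12/(5*pi)) - (21/(5*pi)) = -33/(5*pi).
Integrating by parts (boundary term plus one more integral), an antiderivative of (2*t + 4) sin(5*pi*t/3) is -6*t*cos(5*pi*t/3)/(5*pi) + 18*sin(5*pi*t/3)/(25*pi**2) - 12*cos(5*pi*t/3)/(5*pi); evaluating from 0 to 3: ∫_{0}^{3} (2*t + 4) sin(5*pi*t/3) dt = (6/pi) - (-12/(5*pi)) = 42/(5*pi).
So ∫_{-3}^{3} f(t) sin(5*pi*t/3) dt = 9/(5*pi).
Hence Im(c_{5}) = (-1/6)·(9/(5*pi)) = -3/(10*pi).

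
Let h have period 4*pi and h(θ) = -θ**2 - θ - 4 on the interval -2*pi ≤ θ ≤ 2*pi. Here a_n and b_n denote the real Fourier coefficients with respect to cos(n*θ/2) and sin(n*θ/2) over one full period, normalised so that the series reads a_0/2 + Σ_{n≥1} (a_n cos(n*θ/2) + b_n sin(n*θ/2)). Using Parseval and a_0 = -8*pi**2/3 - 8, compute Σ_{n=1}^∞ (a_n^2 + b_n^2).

Parseval: a_0^2/2 + Σ_{n≥1} (a_n^2+b_n^2) = (1/(2*pi)) ∫_{-2*pi}^{2*pi} h(θ)^2 dθ = 32 + 24*pi**2 + 32*pi**4/5.
Subtract a_0^2/2 = 32*(3 + pi**2)**2/9: Σ (a_n^2+b_n^2) = 8*pi**2*(15 + 16*pi**2)/45.

8*pi**2*(15 + 16*pi**2)/45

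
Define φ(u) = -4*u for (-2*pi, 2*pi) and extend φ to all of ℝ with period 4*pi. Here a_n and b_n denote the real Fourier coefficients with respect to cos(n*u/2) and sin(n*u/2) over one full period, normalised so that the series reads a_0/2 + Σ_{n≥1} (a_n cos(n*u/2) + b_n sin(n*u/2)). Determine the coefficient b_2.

b_2 = (1/(2*pi)) ∫_{-2*pi}^{2*pi} φ(u) sin(u) du.
φ is odd and sin(u) is odd, so the integrand is even and b_2 = 1/pi ∫_0^{2*pi} φ(u) sin(u) du.
Integrating by parts (boundary term plus one more integral), an antiderivative of (-4*u) sin(u) is 4*u*cos(u) - 4*sin(u); evaluating from 0 to 2*pi: ∫_{0}^{2*pi} (-4*u) sin(u) du = (8*pi) - (0) = 8*pi.
Hence b_2 = (1/pi)·(8*pi) = 8.

8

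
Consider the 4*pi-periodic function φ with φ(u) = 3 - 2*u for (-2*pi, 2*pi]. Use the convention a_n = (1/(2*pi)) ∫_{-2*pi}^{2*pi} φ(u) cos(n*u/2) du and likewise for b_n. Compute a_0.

6

a_0 = (1/(2*pi)) ∫_{-2*pi}^{2*pi} φ(u) du = (1/(2*pi)) · (12*pi) = 6.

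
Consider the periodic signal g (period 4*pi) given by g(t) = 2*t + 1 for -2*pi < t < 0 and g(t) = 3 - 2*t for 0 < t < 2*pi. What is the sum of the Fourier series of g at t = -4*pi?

t = -4*pi differs from t = 0 by -1 full period(s), and the series is 4*pi-periodic.
At t = 0 the one-sided limits are g(0^-) = 1 and g(0^+) = 3.
By Dirichlet's theorem the series converges to their average, [(1) + (3)]/2 = 2.

2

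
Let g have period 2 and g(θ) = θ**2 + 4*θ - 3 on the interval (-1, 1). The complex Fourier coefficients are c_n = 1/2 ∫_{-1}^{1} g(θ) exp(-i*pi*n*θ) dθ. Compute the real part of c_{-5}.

Since g is real-valued, Re(c_{-5}) = 1/2 ∫_{-1}^{1} g(θ) cos(-5*pi*θ) dθ = a_{5}/2.
Integrating by parts twice (tabular method), an antiderivative of (θ**2 + 4*θ - 3) cos(-5*pi*θ) is θ**2*sin(5*pi*θ)/(5*pi) + 4*θ*sin(5*pi*θ)/(5*pi) + 2*θ*cos(5*pi*θ)/(25*pi**2) - 3*sin(5*pi*θ)/(5*pi) - 2*sin(5*pi*θ)/(125*pi**3) + 4*cos(5*pi*θ)/(25*pi**2); evaluating from -1 to 1: ∫_{-1}^{1} (θ**2 + 4*θ - 3) cos(-5*pi*θ) dθ = (-6/(25*pi**2)) - (-2/(25*pi**2)) = -4/(25*pi**2).
Hence Re(c_{-5}) = (1/2)·(-4/(25*pi**2)) = -2/(25*pi**2).

-2/(25*pi**2)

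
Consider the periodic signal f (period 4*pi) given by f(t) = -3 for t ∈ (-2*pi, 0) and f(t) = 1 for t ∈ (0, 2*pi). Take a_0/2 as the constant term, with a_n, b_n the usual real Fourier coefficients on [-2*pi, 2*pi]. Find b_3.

b_3 = (1/(2*pi)) ∫_{-2*pi}^{2*pi} f(t) sin(3*t/2) dt.
Split the integral at the breakpoints.
Directly, an antiderivative of (-3) sin(3*t/2) is 2*cos(3*t/2); evaluating from -2*pi to 0: ∫_{-2*pi}^{0} (-3) sin(3*t/2) dt = (2) - (-2) = 4.
Directly, an antiderivative of (1) sin(3*t/2) is -2*cos(3*t/2)/3; evaluating from 0 to 2*pi: ∫_{0}^{2*pi} (1) sin(3*t/2) dt = (2/3) - (-2/3) = 4/3.
Summing the pieces and multiplying by (1/(2*pi)) gives b_3 = 8/(3*pi).

8/(3*pi)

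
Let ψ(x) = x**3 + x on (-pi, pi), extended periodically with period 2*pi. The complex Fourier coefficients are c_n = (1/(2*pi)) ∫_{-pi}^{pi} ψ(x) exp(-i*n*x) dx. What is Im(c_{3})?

-pi**2/3 - 1/9

Since ψ is real-valued, Im(c_{3}) = -(1/(2*pi)) ∫_{-pi}^{pi} ψ(x) sin(3*x) dx = -b_{3}/2.
ψ is odd and sin(3*x) is odd, so the integrand is even: ∫_{-pi}^{pi} ψ(x) sin(3*x) dx = 2∫_0^{pi} ψ(x) sin(3*x) dx.
Integrating by parts three times (tabular method), an antiderivative of (x**3 + x) sin(3*x) is -x**3*cos(3*x)/3 + x**2*sin(3*x)/3 - x*cos(3*x)/9 + sin(3*x)/27; evaluating from 0 to pi: ∫_{0}^{pi} (x**3 + x) sin(3*x) dx = (pi/9 + pi**3/3) - (0) = pi/9 + pi**3/3.
So ∫_{-pi}^{pi} ψ(x) sin(3*x) dx = 2*pi*(1 + 3*pi**2)/9.
Hence Im(c_{3}) = (-1/(2*pi))·(2*pi*(1 + 3*pi**2)/9) = -pi**2/3 - 1/9.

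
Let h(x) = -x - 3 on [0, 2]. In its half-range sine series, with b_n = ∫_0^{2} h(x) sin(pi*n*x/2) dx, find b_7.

b_7 = ∫_0^{2} (-x - 3) sin(7*pi*x/2) dx.
Integrating by parts (boundary term plus one more integral), an antiderivative of (-x - 3) sin(7*pi*x/2) is 2*x*cos(7*pi*x/2)/(7*pi) - 4*sin(7*pi*x/2)/(49*pi**2) + 6*cos(7*pi*x/2)/(7*pi); evaluating from 0 to 2: ∫_{0}^{2} (-x - 3) sin(7*pi*x/2) dx = (-10/(7*pi)) - (6/(7*pi)) = -16/(7*pi).
Hence b_7 = -16/(7*pi).

-16/(7*pi)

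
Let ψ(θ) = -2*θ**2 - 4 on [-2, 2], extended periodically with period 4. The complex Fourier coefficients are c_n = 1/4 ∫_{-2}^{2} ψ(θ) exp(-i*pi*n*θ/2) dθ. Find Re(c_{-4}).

Since ψ is real-valued, Re(c_{-4}) = 1/4 ∫_{-2}^{2} ψ(θ) cos(-2*pi*θ) dθ = a_{4}/2.
ψ is even and cos(-2*pi*θ) is even, so the integrand is even: ∫_{-2}^{2} ψ(θ) cos(-2*pi*θ) dθ = 2∫_0^{2} ψ(θ) cos(-2*pi*θ) dθ.
Integrating by parts twice (tabular method), an antiderivative of (-2*θ**2 - 4) cos(-2*pi*θ) is -θ**2*sin(2*pi*θ)/pi - θ*cos(2*pi*θ)/pi**2 - 2*sin(2*pi*θ)/pi + sin(2*pi*θ)/(2*pi**3); evaluating from 0 to 2: ∫_{0}^{2} (-2*θ**2 - 4) cos(-2*pi*θ) dθ = (-2/pi**2) - (0) = -2/pi**2.
So ∫_{-2}^{2} ψ(θ) cos(-2*pi*θ) dθ = -4/pi**2.
Hence Re(c_{-4}) = (1/4)·(-4/pi**2) = -1/pi**2.

-1/pi**2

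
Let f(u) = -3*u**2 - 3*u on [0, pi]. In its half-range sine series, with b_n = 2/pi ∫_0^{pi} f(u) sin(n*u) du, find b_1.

-6*pi - 6 + 24/pi

b_1 = 2/pi ∫_0^{pi} (-3*u**2 - 3*u) sin(u) du.
Integrating by parts twice (tabular method), an antiderivative of (-3*u**2 - 3*u) sin(u) is 3*u**2*cos(u) - 6*u*sin(u) + 3*u*cos(u) - 3*sin(u) - 6*cos(u); evaluating from 0 to pi: ∫_{0}^{pi} (-3*u**2 - 3*u) sin(u) du = (-3*pi**2 - 3*pi + 6) - (-6) = -3*pi**2 - 3*pi + 12.
Hence b_1 = (2/pi)·(-3*pi**2 - 3*pi + 12) = -6*pi - 6 + 24/pi.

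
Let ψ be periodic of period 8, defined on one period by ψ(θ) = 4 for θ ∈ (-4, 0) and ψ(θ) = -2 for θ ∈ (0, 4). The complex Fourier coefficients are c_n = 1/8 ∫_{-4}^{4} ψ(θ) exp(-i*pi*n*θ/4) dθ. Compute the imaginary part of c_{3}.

2/pi

Since ψ is real-valued, Im(c_{3}) = -1/8 ∫_{-4}^{4} ψ(θ) sin(3*pi*θ/4) dθ = -b_{3}/2.
Split the integral at the breakpoints.
Directly, an antiderivative of (4) sin(3*pi*θ/4) is -16*cos(3*pi*θ/4)/(3*pi); evaluating from -4 to 0: ∫_{-4}^{0} (4) sin(3*pi*θ/4) dθ = (-16/(3*pi)) - (16/(3*pi)) = -32/(3*pi).
Directly, an antiderivative of (-2) sin(3*pi*θ/4) is 8*cos(3*pi*θ/4)/(3*pi); evaluating from 0 to 4: ∫_{0}^{4} (-2) sin(3*pi*θ/4) dθ = (-8/(3*pi)) - (8/(3*pi)) = -16/(3*pi).
So ∫_{-4}^{4} ψ(θ) sin(3*pi*θ/4) dθ = -16/pi.
Hence Im(c_{3}) = (-1/8)·(-16/pi) = 2/pi.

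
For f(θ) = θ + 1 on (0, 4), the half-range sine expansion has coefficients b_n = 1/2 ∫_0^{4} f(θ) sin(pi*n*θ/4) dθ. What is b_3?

b_3 = 1/2 ∫_0^{4} (θ + 1) sin(3*pi*θ/4) dθ.
Integrating by parts (boundary term plus one more integral), an antiderivative of (θ + 1) sin(3*pi*θ/4) is -4*θ*cos(3*pi*θ/4)/(3*pi) + 16*sin(3*pi*θ/4)/(9*pi**2) - 4*cos(3*pi*θ/4)/(3*pi); evaluating from 0 to 4: ∫_{0}^{4} (θ + 1) sin(3*pi*θ/4) dθ = (20/(3*pi)) - (-4/(3*pi)) = 8/pi.
Hence b_3 = (1/2)·(8/pi) = 4/pi.

4/pi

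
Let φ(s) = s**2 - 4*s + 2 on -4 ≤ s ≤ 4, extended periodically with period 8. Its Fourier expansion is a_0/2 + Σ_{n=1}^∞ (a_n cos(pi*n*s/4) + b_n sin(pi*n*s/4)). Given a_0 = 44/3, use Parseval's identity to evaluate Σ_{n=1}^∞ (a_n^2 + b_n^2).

9728/45

Parseval: a_0^2/2 + Σ_{n≥1} (a_n^2+b_n^2) = 1/4 ∫_{-4}^{4} φ(s)^2 ds = 4856/15.
Subtract a_0^2/2 = 968/9: Σ (a_n^2+b_n^2) = 9728/45.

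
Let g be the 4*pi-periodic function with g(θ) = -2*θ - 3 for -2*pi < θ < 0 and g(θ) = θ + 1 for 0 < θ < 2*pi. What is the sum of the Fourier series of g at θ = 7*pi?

θ = 7*pi differs from θ = -pi by 2 full period(s), and the series is 4*pi-periodic.
g is continuous at θ = -pi with value -3 + 2*pi, so the series converges to -3 + 2*pi there.

-3 + 2*pi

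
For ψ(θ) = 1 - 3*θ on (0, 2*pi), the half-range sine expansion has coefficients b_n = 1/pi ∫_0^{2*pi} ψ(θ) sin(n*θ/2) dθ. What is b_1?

b_1 = 1/pi ∫_0^{2*pi} (1 - 3*θ) sin(θ/2) dθ.
Integrating by parts (boundary term plus one more integral), an antiderivative of (1 - 3*θ) sin(θ/2) is 6*θ*cos(θ/2) - 12*sin(θ/2) - 2*cos(θ/2); evaluating from 0 to 2*pi: ∫_{0}^{2*pi} (1 - 3*θ) sin(θ/2) dθ = (2 - 12*pi) - (-2) = 4 - 12*pi.
Hence b_1 = (1/pi)·(4 - 12*pi) = -12 + 4/pi.

-12 + 4/pi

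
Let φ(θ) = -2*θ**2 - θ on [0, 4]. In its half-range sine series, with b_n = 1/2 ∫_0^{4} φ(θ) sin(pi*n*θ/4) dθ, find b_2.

36/pi

b_2 = 1/2 ∫_0^{4} (-2*θ**2 - θ) sin(pi*θ/2) dθ.
Integrating by parts twice (tabular method), an antiderivative of (-2*θ**2 - θ) sin(pi*θ/2) is 4*θ**2*cos(pi*θ/2)/pi - 16*θ*sin(pi*θ/2)/pi**2 + 2*θ*cos(pi*θ/2)/pi - 4*sin(pi*θ/2)/pi**2 - 32*cos(pi*θ/2)/pi**3; evaluating from 0 to 4: ∫_{0}^{4} (-2*θ**2 - θ) sin(pi*θ/2) dθ = (-32/pi**3 + 72/pi) - (-32/pi**3) = 72/pi.
Hence b_2 = (1/2)·(72/pi) = 36/pi.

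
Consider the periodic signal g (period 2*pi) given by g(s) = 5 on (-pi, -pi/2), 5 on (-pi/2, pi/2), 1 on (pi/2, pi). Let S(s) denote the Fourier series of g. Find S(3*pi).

s = 3*pi differs from s = pi by 1 full period(s), and the series is 2*pi-periodic.
At s = pi the one-sided limits are g(pi^-) = 1 and g(pi^+) = 5.
By Dirichlet's theorem the series converges to their average, [(1) + (5)]/2 = 3.

3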